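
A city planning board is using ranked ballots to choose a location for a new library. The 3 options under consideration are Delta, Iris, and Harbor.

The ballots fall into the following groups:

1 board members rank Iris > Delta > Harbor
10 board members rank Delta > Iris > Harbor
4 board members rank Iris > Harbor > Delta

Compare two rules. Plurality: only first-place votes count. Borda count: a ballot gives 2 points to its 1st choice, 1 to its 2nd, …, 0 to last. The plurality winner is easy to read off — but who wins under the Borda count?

Plurality first-place counts: Delta 10, Iris 5, Harbor 0 → Delta.
Borda totals: Delta 21, Iris 20, Harbor 4 → Delta.

Delta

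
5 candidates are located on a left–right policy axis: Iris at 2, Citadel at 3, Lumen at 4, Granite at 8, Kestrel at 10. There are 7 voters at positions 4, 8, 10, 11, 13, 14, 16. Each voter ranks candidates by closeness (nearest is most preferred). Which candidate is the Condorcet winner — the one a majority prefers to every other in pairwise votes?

Kestrel

With single-peaked preferences on a line, the Condorcet winner is the candidate closest to the median voter.
The median voter (position 11) is closest to Kestrel at 10.
Check: Kestrel vs Iris — voters closer to Kestrel: 6 of 7.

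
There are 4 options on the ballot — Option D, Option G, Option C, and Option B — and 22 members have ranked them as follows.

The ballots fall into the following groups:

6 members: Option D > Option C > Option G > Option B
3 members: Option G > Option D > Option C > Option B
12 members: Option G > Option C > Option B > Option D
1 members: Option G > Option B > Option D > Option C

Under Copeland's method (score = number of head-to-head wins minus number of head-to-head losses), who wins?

Pairwise results:
  Option D vs Option G: Option G wins 16–6.
  Option D vs Option C: Option C wins 12–10.
  Option D vs Option B: Option B wins 13–9.
  Option G vs Option C: Option G wins 16–6.
  Option G vs Option B: Option G wins 22–0.
  Option C vs Option B: Option C wins 21–1.
Copeland scores (wins − losses):
  Option D: 0 − 3 = -3
  Option G: 3 − 0 = 3
  Option C: 2 − 1 = 1
  Option B: 1 − 2 = -1
Option G has the best Copeland score.

Option G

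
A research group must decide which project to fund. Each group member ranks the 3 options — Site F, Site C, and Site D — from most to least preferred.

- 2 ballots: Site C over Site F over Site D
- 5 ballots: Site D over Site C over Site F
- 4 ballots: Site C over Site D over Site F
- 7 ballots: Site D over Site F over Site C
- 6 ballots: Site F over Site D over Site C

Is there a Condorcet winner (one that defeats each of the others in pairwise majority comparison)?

Head-to-head results (24 voters total):
Site F vs Site C: Site F wins 13–11.
Site F vs Site D: Site D wins 16–8.
Site C vs Site D: Site D wins 18–6.
Site D beats each rival — Site F (16–8), Site C (18–6) — so Site D is the Condorcet winner.

Yes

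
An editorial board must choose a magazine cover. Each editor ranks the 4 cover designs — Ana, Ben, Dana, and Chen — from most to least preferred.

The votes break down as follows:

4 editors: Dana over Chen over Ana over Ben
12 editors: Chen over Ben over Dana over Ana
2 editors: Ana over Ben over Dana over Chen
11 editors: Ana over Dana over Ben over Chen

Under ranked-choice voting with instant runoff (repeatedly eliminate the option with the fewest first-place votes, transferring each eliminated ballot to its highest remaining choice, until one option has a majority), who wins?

Chen

Round 1: Ana 13, Chen 12, Dana 4, Ben 0. Ben has the fewest and is eliminated.
Round 2: Ana 13, Chen 12, Dana 4. Dana has the fewest and is eliminated.
Round 3: Chen 16, Ana 13. Chen has a majority.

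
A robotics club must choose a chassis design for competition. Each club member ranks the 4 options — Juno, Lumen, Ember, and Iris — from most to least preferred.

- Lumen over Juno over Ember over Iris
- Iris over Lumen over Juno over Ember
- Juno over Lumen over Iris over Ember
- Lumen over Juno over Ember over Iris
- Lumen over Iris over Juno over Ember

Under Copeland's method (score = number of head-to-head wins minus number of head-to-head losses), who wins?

Pairwise results:
  Juno vs Lumen: Lumen wins 4–1.
  Juno vs Ember: Juno wins 5–0.
  Juno vs Iris: Juno wins 3–2.
  Lumen vs Ember: Lumen wins 5–0.
  Lumen vs Iris: Lumen wins 4–1.
  Ember vs Iris: Iris wins 3–2.
Copeland scores (wins − losses):
  Juno: 2 − 1 = 1
  Lumen: 3 − 0 = 3
  Ember: 0 − 3 = -3
  Iris: 1 − 2 = -1
Lumen has the best Copeland score.

Lumen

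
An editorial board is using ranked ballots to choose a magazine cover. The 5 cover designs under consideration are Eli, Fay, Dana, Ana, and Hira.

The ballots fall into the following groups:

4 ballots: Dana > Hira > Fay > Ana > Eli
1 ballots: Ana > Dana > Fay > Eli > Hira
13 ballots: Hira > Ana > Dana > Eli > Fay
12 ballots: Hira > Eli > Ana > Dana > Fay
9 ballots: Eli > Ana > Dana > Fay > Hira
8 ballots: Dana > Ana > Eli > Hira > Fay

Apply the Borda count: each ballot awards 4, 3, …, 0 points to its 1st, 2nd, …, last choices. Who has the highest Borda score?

Borda scores:
  Eli: 4·0 + 1 + 13·1 + 12·3 + 9·4 + 8·2 = 102
  Fay: 4·2 + 2 + 13·0 + 12·0 + 9·1 + 8·0 = 19
  Dana: 4·4 + 3 + 13·2 + 12·1 + 9·2 + 8·4 = 107
  Ana: 4·1 + 4 + 13·3 + 12·2 + 9·3 + 8·3 = 122
  Hira: 4·3 + 0 + 13·4 + 12·4 + 9·0 + 8·1 = 120
Ana has the highest total.

Ana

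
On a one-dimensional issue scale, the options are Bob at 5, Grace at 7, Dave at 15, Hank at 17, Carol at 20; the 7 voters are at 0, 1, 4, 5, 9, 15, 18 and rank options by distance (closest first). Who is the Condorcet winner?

Bob

With single-peaked preferences on a line, the Condorcet winner is the candidate closest to the median voter.
The median voter (position 5) is closest to Bob at 5.
Check: Bob vs Hank — voters closer to Bob: 5 of 7.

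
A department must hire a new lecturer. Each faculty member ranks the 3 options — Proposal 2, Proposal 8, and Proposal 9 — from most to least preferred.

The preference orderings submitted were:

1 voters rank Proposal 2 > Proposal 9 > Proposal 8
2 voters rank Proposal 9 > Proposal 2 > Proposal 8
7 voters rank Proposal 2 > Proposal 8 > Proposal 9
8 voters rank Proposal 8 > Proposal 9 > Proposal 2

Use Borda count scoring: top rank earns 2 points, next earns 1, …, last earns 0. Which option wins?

Borda scores:
  Proposal 2: 2 + 2·1 + 7·2 + 8·0 = 18
  Proposal 8: 0 + 2·0 + 7·1 + 8·2 = 23
  Proposal 9: 1 + 2·2 + 7·0 + 8·1 = 13
Proposal 8 has the highest total.

Proposal 8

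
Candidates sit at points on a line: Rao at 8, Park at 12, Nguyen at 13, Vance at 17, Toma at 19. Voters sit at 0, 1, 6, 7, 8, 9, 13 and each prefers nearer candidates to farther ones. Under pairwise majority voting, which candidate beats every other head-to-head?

Rao

With single-peaked preferences on a line, the Condorcet winner is the candidate closest to the median voter.
The median voter (position 7) is closest to Rao at 8.
Check: Rao vs Nguyen — voters closer to Rao: 6 of 7.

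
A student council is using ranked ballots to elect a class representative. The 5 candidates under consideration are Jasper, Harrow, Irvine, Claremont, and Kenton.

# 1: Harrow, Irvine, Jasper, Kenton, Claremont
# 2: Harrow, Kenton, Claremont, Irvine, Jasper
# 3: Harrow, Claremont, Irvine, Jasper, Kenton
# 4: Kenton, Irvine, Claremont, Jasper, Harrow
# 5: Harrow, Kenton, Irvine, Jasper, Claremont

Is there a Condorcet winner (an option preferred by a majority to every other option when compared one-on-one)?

Yes

Head-to-head results (5 voters total):
Jasper vs Harrow: Harrow wins 4–1.
Jasper vs Irvine: Irvine wins 5–0.
Jasper vs Claremont: Claremont wins 3–2.
Jasper vs Kenton: Kenton wins 3–2.
Harrow vs Irvine: Harrow wins 4–1.
Harrow vs Claremont: Harrow wins 4–1.
Harrow vs Kenton: Harrow wins 4–1.
Irvine vs Claremont: Irvine wins 3–2.
Irvine vs Kenton: Kenton wins 3–2.
Claremont vs Kenton: Kenton wins 4–1.
Harrow beats each rival — Jasper (4–1), Irvine (4–1), Claremont (4–1), Kenton (4–1) — so Harrow is the Condorcet winner.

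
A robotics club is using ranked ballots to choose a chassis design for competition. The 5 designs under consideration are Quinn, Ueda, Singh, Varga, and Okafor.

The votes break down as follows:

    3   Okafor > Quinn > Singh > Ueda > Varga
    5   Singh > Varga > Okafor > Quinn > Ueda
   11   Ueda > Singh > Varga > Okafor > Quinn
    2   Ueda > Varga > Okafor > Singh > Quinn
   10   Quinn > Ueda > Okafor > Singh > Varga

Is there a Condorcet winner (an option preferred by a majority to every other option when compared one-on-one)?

No

Head-to-head results (31 voters total):
Quinn vs Ueda: Quinn wins 18–13.
Quinn vs Singh: Singh wins 18–13.
Quinn vs Varga: Varga wins 18–13.
Quinn vs Okafor: Okafor wins 21–10.
Ueda vs Singh: Ueda wins 23–8.
Ueda vs Varga: Ueda wins 26–5.
Ueda vs Okafor: Ueda wins 23–8.
Singh vs Varga: Singh wins 29–2.
Singh vs Okafor: Singh wins 16–15.
Varga vs Okafor: Varga wins 18–13.
No candidate beats all others: Quinn beats Ueda beats Singh beats Quinn, a majority cycle.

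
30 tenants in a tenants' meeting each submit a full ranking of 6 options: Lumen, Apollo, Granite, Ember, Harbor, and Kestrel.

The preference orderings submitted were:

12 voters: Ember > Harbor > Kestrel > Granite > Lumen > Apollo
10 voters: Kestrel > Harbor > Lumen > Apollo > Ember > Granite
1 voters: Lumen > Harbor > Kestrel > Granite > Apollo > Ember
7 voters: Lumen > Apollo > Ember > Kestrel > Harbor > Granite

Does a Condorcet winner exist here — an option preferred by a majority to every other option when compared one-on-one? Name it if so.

Head-to-head results (30 voters total):
Lumen vs Apollo: Lumen wins 30–0.
Lumen vs Granite: Lumen wins 18–12.
Lumen vs Ember: Lumen wins 18–12.
Lumen vs Harbor: Harbor wins 22–8.
Lumen vs Kestrel: Kestrel wins 22–8.
Apollo vs Granite: Apollo wins 17–13.
Apollo vs Ember: Apollo wins 18–12.
Apollo vs Harbor: Harbor wins 23–7.
Apollo vs Kestrel: Kestrel wins 23–7.
Granite vs Ember: Ember wins 29–1.
Granite vs Harbor: Harbor wins 30–0.
Granite vs Kestrel: Kestrel wins 30–0.
Ember vs Harbor: Ember wins 19–11.
Ember vs Kestrel: Ember wins 19–11.
Harbor vs Kestrel: Kestrel wins 17–13.
No candidate beats all others: Lumen beats Ember beats Harbor beats Lumen, a majority cycle.

No Condorcet winner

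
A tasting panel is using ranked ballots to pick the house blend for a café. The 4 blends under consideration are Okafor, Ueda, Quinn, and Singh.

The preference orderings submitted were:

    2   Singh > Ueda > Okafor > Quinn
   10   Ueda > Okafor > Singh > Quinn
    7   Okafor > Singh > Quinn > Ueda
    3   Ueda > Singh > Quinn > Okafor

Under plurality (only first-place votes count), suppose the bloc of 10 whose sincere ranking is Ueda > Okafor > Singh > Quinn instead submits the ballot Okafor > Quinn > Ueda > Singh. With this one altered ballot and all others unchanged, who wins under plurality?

Okafor

First-place totals with the altered ballot: Okafor 17, Ueda 3, Quinn 0, Singh 2.
The switch changes the winner from Ueda to Okafor.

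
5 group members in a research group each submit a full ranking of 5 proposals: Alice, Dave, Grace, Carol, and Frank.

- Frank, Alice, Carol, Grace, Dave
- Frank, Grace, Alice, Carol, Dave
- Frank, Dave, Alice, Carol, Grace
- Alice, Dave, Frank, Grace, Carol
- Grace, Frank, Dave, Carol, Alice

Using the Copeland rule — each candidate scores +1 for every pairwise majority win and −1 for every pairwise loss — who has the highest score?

Frank

Pairwise results:
  Alice vs Dave: Alice wins 3–2.
  Alice vs Grace: Alice wins 3–2.
  Alice vs Carol: Alice wins 4–1.
  Alice vs Frank: Frank wins 4–1.
  Dave vs Grace: Grace wins 3–2.
  Dave vs Carol: Dave wins 3–2.
  Dave vs Frank: Frank wins 4–1.
  Grace vs Carol: Grace wins 3–2.
  Grace vs Frank: Frank wins 4–1.
  Carol vs Frank: Frank wins 5–0.
Copeland scores (wins − losses):
  Alice: 3 − 1 = 2
  Dave: 1 − 3 = -2
  Grace: 2 − 2 = 0
  Carol: 0 − 4 = -4
  Frank: 4 − 0 = 4
Frank has the best Copeland score.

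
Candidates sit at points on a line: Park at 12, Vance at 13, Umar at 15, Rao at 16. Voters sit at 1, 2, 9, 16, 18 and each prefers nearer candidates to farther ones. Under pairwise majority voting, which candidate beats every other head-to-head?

With single-peaked preferences on a line, the Condorcet winner is the candidate closest to the median voter.
The median voter (position 9) is closest to Park at 12.
Check: Park vs Vance — voters closer to Park: 3 of 5.

Park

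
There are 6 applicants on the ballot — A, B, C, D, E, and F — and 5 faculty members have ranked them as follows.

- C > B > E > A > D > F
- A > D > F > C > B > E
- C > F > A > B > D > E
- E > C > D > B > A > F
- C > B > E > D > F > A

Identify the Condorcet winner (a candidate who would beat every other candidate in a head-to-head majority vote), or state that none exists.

C

Head-to-head results (5 voters total):
A vs B: B wins 3–2.
A vs C: C wins 4–1.
A vs D: A wins 3–2.
A vs E: E wins 3–2.
A vs F: A wins 3–2.
B vs C: C wins 5–0.
B vs D: B wins 3–2.
B vs E: B wins 4–1.
B vs F: B wins 3–2.
C vs D: C wins 4–1.
C vs E: C wins 4–1.
C vs F: C wins 4–1.
D vs E: E wins 3–2.
D vs F: D wins 4–1.
E vs F: E wins 3–2.
C beats each rival — A (4–1), B (5–0), D (4–1), E (4–1), F (4–1) — so C is the Condorcet winner.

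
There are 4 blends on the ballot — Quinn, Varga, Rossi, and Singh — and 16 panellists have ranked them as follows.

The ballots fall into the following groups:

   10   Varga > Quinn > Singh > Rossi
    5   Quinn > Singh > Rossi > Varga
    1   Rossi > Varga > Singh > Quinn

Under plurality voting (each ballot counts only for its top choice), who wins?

First-place vote totals:
  Quinn: 5
  Varga: 10
  Rossi: 1
  Singh: 0
Varga has the most first-place votes.

Varga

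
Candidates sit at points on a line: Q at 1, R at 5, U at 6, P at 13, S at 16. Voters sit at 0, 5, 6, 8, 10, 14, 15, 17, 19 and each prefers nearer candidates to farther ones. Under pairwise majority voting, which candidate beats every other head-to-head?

P

With single-peaked preferences on a line, the Condorcet winner is the candidate closest to the median voter.
The median voter (position 10) is closest to P at 13.
Check: P vs S — voters closer to P: 6 of 9.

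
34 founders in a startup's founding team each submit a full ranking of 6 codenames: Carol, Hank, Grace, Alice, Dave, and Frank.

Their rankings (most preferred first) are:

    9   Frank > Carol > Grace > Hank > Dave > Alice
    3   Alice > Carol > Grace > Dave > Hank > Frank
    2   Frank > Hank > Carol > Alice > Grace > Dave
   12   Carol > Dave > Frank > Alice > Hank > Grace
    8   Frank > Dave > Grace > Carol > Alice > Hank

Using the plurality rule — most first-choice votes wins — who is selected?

First-place vote totals:
  Carol: 12
  Hank: 0
  Grace: 0
  Alice: 3
  Dave: 0
  Frank: 19
Frank has the most first-place votes.

Frank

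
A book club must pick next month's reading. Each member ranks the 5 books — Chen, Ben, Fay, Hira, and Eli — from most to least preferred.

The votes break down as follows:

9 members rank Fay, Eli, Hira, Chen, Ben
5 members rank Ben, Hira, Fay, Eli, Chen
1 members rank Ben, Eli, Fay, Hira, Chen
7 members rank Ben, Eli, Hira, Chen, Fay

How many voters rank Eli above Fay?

8

Ballots ranking Eli above Fay: 1+7 = 8.
Ballots ranking Fay above Eli: 9+5 = 14.
So 8 of 22 voters prefer Eli to Fay.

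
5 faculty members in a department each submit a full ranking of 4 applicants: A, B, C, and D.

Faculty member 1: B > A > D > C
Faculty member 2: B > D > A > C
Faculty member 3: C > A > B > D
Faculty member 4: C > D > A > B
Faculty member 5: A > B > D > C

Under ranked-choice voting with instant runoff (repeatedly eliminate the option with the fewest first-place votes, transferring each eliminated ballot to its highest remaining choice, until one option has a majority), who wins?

B

Round 1: B 2, C 2, A 1, D 0. D has the fewest and is eliminated.
Round 2: B 2, C 2, A 1. A has the fewest and is eliminated.
Round 3: B 3, C 2. B has a majority.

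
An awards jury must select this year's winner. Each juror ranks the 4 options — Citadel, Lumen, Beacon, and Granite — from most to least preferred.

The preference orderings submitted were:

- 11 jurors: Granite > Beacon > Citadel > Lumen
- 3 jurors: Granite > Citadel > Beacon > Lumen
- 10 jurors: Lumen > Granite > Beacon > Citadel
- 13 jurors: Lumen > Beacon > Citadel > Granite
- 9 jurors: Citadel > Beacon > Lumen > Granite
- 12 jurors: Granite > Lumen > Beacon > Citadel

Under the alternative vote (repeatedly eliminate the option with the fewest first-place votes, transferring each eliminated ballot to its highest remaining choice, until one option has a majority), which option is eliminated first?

Round 1: Granite 26, Lumen 23, Citadel 9, Beacon 0. Beacon has the fewest and is eliminated.
Round 2: Granite 26, Lumen 23, Citadel 9. Citadel has the fewest and is eliminated.
Round 3: Lumen 32, Granite 26. Lumen has a majority.

Beacon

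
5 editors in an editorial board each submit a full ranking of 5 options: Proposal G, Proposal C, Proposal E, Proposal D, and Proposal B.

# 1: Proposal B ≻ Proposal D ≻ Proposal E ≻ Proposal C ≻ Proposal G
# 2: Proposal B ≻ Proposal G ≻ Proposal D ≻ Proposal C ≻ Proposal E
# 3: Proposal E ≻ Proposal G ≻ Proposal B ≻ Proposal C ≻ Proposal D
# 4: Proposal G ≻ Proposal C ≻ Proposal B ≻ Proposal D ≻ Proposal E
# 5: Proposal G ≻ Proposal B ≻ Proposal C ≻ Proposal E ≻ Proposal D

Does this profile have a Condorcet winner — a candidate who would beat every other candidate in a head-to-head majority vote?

Head-to-head results (5 voters total):
Proposal G vs Proposal C: Proposal G wins 4–1.
Proposal G vs Proposal E: Proposal G wins 3–2.
Proposal G vs Proposal D: Proposal G wins 4–1.
Proposal G vs Proposal B: Proposal G wins 3–2.
Proposal C vs Proposal E: Proposal C wins 3–2.
Proposal C vs Proposal D: Proposal C wins 3–2.
Proposal C vs Proposal B: Proposal B wins 4–1.
Proposal E vs Proposal D: Proposal D wins 3–2.
Proposal E vs Proposal B: Proposal B wins 4–1.
Proposal D vs Proposal B: Proposal B wins 5–0.
Proposal G beats each rival — Proposal C (4–1), Proposal E (3–2), Proposal D (4–1), Proposal B (3–2) — so Proposal G is the Condorcet winner.

Yes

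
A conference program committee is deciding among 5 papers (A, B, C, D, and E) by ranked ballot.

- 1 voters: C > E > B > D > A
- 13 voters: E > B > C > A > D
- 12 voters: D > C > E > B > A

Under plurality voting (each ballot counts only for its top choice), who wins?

First-place vote totals:
  A: 0
  B: 0
  C: 1
  D: 12
  E: 13
E has the most first-place votes.

E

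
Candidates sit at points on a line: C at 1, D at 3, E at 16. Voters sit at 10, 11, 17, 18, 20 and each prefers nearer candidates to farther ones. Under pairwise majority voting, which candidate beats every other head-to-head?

E

With single-peaked preferences on a line, the Condorcet winner is the candidate closest to the median voter.
The median voter (position 17) is closest to E at 16.
Check: E vs D — voters closer to E: 5 of 5.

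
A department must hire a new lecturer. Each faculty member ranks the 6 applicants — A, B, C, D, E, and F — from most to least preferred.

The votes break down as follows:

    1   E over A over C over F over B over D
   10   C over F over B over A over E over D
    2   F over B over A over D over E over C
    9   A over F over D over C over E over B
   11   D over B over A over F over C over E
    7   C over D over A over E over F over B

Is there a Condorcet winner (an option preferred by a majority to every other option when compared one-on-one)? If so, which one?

No Condorcet winner

Head-to-head results (40 voters total):
A vs B: B wins 23–17.
A vs C: A wins 23–17.
A vs D: A wins 22–18.
A vs E: A wins 39–1.
A vs F: A wins 28–12.
B vs C: C wins 27–13.
B vs D: D wins 27–13.
B vs E: B wins 23–17.
B vs F: F wins 29–11.
C vs D: D wins 22–18.
C vs E: C wins 37–3.
C vs F: F wins 22–18.
D vs E: D wins 29–11.
D vs F: F wins 22–18.
E vs F: F wins 32–8.
No candidate beats all others: A beats C beats B beats A, a majority cycle.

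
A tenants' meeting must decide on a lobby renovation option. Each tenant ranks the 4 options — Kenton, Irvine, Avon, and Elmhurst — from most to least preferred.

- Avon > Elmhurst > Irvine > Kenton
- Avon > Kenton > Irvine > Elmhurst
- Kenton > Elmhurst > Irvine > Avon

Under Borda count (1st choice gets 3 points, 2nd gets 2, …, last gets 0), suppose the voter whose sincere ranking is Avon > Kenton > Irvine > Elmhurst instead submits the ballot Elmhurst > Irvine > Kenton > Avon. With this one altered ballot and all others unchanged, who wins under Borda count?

Elmhurst

Borda totals with the altered ballot: Kenton 4, Irvine 4, Avon 3, Elmhurst 7.
The switch changes the winner from Avon to Elmhurst.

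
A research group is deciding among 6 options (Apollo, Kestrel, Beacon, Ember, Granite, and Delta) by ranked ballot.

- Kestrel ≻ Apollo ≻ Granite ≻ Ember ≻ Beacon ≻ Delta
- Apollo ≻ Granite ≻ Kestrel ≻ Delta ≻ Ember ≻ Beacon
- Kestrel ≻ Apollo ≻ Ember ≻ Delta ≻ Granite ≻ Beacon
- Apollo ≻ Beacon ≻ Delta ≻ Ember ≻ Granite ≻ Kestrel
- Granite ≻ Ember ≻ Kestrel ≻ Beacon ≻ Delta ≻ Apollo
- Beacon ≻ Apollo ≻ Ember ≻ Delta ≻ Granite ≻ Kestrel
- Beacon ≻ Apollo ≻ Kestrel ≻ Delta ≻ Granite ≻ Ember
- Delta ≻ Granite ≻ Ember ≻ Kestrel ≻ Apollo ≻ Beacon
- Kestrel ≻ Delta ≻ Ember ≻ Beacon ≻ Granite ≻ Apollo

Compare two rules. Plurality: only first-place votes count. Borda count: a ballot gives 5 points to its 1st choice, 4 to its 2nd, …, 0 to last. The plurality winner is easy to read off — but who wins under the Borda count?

Plurality first-place counts: Apollo 2, Kestrel 3, Beacon 2, Ember 0, Granite 1, Delta 1 → Kestrel.
Borda totals: Apollo 27, Kestrel 26, Beacon 19, Ember 21, Granite 21, Delta 21 → Apollo.

Apollo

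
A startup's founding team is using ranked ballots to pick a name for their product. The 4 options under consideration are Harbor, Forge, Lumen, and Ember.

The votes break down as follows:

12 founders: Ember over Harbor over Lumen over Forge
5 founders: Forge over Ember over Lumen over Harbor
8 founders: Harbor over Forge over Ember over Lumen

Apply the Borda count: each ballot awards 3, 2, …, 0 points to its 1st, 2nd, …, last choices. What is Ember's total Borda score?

54

Borda scores:
  Harbor: 12·2 + 5·0 + 8·3 = 48
  Forge: 12·0 + 5·3 + 8·2 = 31
  Lumen: 12·1 + 5·1 + 8·0 = 17
  Ember: 12·3 + 5·2 + 8·1 = 54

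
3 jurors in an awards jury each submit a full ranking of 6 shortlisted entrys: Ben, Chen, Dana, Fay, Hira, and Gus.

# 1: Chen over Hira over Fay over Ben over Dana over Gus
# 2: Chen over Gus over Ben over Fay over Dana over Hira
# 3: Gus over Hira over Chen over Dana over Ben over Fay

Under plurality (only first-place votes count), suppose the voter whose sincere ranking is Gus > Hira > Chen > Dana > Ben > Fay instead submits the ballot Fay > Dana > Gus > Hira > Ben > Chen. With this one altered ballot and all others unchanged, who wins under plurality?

First-place totals with the altered ballot: Ben 0, Chen 2, Dana 0, Fay 1, Hira 0, Gus 0.
The winner is unchanged: still Chen.

Chen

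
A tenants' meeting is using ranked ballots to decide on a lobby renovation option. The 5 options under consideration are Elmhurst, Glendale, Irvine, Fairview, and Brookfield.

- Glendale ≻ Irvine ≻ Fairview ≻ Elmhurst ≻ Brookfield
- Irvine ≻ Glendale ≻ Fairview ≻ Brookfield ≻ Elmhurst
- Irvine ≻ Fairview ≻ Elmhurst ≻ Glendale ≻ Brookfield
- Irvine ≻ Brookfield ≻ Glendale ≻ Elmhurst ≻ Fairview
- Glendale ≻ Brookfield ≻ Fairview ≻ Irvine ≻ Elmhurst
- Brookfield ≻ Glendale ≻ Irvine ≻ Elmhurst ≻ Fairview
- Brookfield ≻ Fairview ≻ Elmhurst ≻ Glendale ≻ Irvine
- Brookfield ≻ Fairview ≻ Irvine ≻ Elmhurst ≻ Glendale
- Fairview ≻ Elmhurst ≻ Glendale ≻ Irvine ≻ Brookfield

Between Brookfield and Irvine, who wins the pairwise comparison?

Ballots ranking Brookfield above Irvine: 4.
Ballots ranking Irvine above Brookfield: 5.
Irvine wins the head-to-head, 5–4.

Irvine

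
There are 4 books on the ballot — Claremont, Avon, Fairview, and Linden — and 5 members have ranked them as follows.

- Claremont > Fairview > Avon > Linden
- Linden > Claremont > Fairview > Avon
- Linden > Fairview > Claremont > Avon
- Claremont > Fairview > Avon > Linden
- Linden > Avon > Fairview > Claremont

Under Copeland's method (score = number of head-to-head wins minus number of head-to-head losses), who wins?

Linden

Pairwise results:
  Claremont vs Avon: Claremont wins 4–1.
  Claremont vs Fairview: Claremont wins 3–2.
  Claremont vs Linden: Linden wins 3–2.
  Avon vs Fairview: Fairview wins 4–1.
  Avon vs Linden: Linden wins 3–2.
  Fairview vs Linden: Linden wins 3–2.
Copeland scores (wins − losses):
  Claremont: 2 − 1 = 1
  Avon: 0 − 3 = -3
  Fairview: 1 − 2 = -1
  Linden: 3 − 0 = 3
Linden has the best Copeland score.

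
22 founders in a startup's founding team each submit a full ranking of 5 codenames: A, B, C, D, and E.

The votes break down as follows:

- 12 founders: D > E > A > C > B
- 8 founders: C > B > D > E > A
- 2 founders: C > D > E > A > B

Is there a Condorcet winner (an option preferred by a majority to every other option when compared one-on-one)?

Head-to-head results (22 voters total):
A vs B: A wins 14–8.
A vs C: A wins 12–10.
A vs D: D wins 22–0.
A vs E: E wins 22–0.
B vs C: C wins 22–0.
B vs D: D wins 14–8.
B vs E: E wins 14–8.
C vs D: D wins 12–10.
C vs E: E wins 12–10.
D vs E: D wins 22–0.
D beats each rival — A (22–0), B (14–8), C (12–10), E (22–0) — so D is the Condorcet winner.

Yes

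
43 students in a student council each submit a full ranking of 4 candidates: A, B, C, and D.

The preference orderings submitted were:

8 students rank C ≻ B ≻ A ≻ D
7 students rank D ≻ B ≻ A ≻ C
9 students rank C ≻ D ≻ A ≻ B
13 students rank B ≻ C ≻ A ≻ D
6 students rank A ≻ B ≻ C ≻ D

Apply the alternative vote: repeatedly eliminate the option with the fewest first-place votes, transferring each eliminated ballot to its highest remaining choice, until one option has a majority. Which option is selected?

B

Round 1: C 17, B 13, D 7, A 6. A has the fewest and is eliminated.
Round 2: B 19, C 17, D 7. D has the fewest and is eliminated.
Round 3: B 26, C 17. B has a majority.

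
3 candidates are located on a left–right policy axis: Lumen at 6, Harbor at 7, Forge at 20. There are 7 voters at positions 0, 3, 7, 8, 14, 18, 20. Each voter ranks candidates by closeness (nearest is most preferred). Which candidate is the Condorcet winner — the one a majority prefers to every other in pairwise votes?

Harbor

With single-peaked preferences on a line, the Condorcet winner is the candidate closest to the median voter.
The median voter (position 8) is closest to Harbor at 7.
Check: Harbor vs Lumen — voters closer to Harbor: 5 of 7.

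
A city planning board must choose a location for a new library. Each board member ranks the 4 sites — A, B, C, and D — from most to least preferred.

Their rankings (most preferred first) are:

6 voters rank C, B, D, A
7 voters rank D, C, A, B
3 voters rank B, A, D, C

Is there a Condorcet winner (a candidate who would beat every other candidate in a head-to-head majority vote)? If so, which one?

Head-to-head results (16 voters total):
A vs B: B wins 9–7.
A vs C: C wins 13–3.
A vs D: D wins 13–3.
B vs C: C wins 13–3.
B vs D: B wins 9–7.
C vs D: D wins 10–6.
No candidate beats all others: B beats D beats C beats B, a majority cycle.

No Condorcet winner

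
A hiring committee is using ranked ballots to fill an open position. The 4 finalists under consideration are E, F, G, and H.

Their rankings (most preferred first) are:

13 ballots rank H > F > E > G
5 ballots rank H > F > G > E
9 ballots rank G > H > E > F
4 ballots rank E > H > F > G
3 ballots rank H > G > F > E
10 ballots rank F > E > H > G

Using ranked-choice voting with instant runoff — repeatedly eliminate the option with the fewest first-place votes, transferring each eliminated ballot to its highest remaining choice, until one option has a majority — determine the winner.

Round 1: H 21, F 10, G 9, E 4. E has the fewest and is eliminated.
Round 2: H 25, F 10, G 9. H has a majority.

H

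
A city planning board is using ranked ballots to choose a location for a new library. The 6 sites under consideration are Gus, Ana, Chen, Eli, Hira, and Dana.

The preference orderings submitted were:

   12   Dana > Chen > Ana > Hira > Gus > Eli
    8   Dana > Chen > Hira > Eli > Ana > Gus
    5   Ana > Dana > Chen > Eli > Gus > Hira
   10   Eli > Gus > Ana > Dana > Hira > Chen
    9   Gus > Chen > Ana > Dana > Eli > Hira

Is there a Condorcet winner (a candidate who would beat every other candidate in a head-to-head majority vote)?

Head-to-head results (44 voters total):
Gus vs Ana: Ana wins 25–19.
Gus vs Chen: Chen wins 25–19.
Gus vs Eli: Eli wins 23–21.
Gus vs Hira: Gus wins 24–20.
Gus vs Dana: Dana wins 25–19.
Ana vs Chen: Chen wins 29–15.
Ana vs Eli: Ana wins 26–18.
Ana vs Hira: Ana wins 36–8.
Ana vs Dana: Ana wins 24–20.
Chen vs Eli: Chen wins 34–10.
Chen vs Hira: Chen wins 34–10.
Chen vs Dana: Dana wins 35–9.
Eli vs Hira: Eli wins 24–20.
Eli vs Dana: Dana wins 34–10.
Hira vs Dana: Dana wins 44–0.
No candidate beats all others: Ana beats Dana beats Chen beats Ana, a majority cycle.

No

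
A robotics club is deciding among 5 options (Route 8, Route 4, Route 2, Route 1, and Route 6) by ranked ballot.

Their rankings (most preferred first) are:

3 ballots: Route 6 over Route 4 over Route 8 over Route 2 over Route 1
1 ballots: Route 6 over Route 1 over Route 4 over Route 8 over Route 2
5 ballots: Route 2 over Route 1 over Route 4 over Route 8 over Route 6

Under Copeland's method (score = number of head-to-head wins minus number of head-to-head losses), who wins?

Pairwise results:
  Route 8 vs Route 4: Route 4 wins 9–0.
  Route 8 vs Route 2: Route 2 wins 5–4.
  Route 8 vs Route 1: Route 1 wins 6–3.
  Route 8 vs Route 6: Route 8 wins 5–4.
  Route 4 vs Route 2: Route 2 wins 5–4.
  Route 4 vs Route 1: Route 1 wins 6–3.
  Route 4 vs Route 6: Route 4 wins 5–4.
  Route 2 vs Route 1: Route 2 wins 8–1.
  Route 2 vs Route 6: Route 2 wins 5–4.
  Route 1 vs Route 6: Route 1 wins 5–4.
Copeland scores (wins − losses):
  Route 8: 1 − 3 = -2
  Route 4: 2 − 2 = 0
  Route 2: 4 − 0 = 4
  Route 1: 3 − 1 = 2
  Route 6: 0 − 4 = -4
Route 2 has the best Copeland score.

Route 2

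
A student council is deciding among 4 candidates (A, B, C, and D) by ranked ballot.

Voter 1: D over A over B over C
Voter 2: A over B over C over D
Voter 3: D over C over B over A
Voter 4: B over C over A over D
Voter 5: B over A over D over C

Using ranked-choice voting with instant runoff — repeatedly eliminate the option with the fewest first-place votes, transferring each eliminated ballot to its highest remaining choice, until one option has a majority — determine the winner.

B

Round 1: B 2, D 2, A 1, C 0. C has the fewest and is eliminated.
Round 2: B 2, D 2, A 1. A has the fewest and is eliminated.
Round 3: B 3, D 2. B has a majority.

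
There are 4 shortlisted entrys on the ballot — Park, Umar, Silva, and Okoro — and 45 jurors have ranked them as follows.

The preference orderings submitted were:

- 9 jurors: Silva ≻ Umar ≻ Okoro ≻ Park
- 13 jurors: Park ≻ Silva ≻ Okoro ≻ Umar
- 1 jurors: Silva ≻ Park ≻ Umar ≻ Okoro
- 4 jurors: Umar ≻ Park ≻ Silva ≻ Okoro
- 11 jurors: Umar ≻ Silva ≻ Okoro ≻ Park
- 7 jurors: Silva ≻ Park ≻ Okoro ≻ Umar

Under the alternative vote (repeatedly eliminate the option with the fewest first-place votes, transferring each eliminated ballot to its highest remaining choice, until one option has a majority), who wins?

Silva

Round 1: Silva 17, Umar 15, Park 13, Okoro 0. Okoro has the fewest and is eliminated.
Round 2: Silva 17, Umar 15, Park 13. Park has the fewest and is eliminated.
Round 3: Silva 30, Umar 15. Silva has a majority.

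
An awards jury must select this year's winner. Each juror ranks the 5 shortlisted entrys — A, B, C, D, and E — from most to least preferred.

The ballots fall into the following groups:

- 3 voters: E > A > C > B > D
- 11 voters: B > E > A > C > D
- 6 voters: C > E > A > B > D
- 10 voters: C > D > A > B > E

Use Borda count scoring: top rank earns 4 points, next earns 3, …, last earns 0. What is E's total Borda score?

63

Borda scores:
  A: 3·3 + 11·2 + 6·2 + 10·2 = 63
  B: 3·1 + 11·4 + 6·1 + 10·1 = 63
  C: 3·2 + 11·1 + 6·4 + 10·4 = 81
  D: 3·0 + 11·0 + 6·0 + 10·3 = 30
  E: 3·4 + 11·3 + 6·3 + 10·0 = 63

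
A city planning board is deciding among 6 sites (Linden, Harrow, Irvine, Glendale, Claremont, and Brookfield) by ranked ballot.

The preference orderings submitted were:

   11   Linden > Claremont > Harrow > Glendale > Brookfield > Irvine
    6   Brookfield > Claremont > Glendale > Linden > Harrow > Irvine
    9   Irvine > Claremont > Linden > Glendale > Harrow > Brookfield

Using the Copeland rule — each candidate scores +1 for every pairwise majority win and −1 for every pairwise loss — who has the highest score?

Pairwise results:
  Linden vs Harrow: Linden wins 26–0.
  Linden vs Irvine: Linden wins 17–9.
  Linden vs Glendale: Linden wins 20–6.
  Linden vs Claremont: Claremont wins 15–11.
  Linden vs Brookfield: Linden wins 20–6.
  Harrow vs Irvine: Harrow wins 17–9.
  Harrow vs Glendale: Glendale wins 15–11.
  Harrow vs Claremont: Claremont wins 26–0.
  Harrow vs Brookfield: Harrow wins 20–6.
  Irvine vs Glendale: Glendale wins 17–9.
  Irvine vs Claremont: Claremont wins 17–9.
  Irvine vs Brookfield: Brookfield wins 17–9.
  Glendale vs Claremont: Claremont wins 26–0.
  Glendale vs Brookfield: Glendale wins 20–6.
  Claremont vs Brookfield: Claremont wins 20–6.
Copeland scores (wins − losses):
  Linden: 4 − 1 = 3
  Harrow: 2 − 3 = -1
  Irvine: 0 − 5 = -5
  Glendale: 3 − 2 = 1
  Claremont: 5 − 0 = 5
  Brookfield: 1 − 4 = -3
Claremont has the best Copeland score.

Claremont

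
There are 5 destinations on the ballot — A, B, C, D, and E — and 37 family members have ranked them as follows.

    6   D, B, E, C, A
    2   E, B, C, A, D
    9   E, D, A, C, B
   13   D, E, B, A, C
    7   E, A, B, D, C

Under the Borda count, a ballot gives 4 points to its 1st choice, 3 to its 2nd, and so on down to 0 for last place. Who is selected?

Borda scores:
  A: 6·0 + 2·1 + 9·2 + 13·1 + 7·3 = 54
  B: 6·3 + 2·3 + 9·0 + 13·2 + 7·2 = 64
  C: 6·1 + 2·2 + 9·1 + 13·0 + 7·0 = 19
  D: 6·4 + 2·0 + 9·3 + 13·4 + 7·1 = 110
  E: 6·2 + 2·4 + 9·4 + 13·3 + 7·4 = 123
E has the highest total.

E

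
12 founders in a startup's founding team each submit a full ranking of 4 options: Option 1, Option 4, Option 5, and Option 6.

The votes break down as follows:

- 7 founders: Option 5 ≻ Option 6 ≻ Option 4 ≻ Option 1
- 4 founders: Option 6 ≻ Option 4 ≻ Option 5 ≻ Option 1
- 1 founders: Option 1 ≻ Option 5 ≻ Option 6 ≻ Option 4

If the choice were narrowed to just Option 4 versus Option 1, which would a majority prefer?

Ballots ranking Option 4 above Option 1: 7+4 = 11.
Ballots ranking Option 1 above Option 4: 1.
Option 4 wins the head-to-head, 11–1.

Option 4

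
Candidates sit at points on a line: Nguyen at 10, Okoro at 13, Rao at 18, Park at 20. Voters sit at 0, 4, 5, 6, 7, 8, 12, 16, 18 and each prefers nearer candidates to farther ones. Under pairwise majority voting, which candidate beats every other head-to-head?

Nguyen

With single-peaked preferences on a line, the Condorcet winner is the candidate closest to the median voter.
The median voter (position 7) is closest to Nguyen at 10.
Check: Nguyen vs Okoro — voters closer to Nguyen: 6 of 9.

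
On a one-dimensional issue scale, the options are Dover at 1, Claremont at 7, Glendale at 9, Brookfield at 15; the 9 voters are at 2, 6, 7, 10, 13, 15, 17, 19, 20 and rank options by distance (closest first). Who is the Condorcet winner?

Brookfield

With single-peaked preferences on a line, the Condorcet winner is the candidate closest to the median voter.
The median voter (position 13) is closest to Brookfield at 15.
Check: Brookfield vs Dover — voters closer to Brookfield: 6 of 9.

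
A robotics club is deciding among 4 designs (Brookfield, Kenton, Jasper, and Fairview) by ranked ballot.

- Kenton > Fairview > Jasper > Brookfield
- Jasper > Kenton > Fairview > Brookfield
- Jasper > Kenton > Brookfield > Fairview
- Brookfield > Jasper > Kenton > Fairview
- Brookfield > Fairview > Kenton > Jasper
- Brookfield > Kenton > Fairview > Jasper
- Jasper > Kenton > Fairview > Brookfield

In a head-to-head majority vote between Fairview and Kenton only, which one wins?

Kenton

Ballots ranking Fairview above Kenton: 1.
Ballots ranking Kenton above Fairview: 6.
Kenton wins the head-to-head, 6–1.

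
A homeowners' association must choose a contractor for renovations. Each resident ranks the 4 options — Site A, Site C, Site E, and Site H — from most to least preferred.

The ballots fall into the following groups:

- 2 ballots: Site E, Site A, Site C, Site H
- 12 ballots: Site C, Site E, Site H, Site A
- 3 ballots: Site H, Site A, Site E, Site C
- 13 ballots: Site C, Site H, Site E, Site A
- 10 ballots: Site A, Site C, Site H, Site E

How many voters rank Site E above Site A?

27

Ballots ranking Site E above Site A: 2+12+13 = 27.
Ballots ranking Site A above Site E: 3+10 = 13.
So 27 of 40 voters prefer Site E to Site A.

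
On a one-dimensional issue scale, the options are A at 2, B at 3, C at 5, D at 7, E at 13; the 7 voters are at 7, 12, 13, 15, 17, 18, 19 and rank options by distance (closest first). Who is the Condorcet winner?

E

With single-peaked preferences on a line, the Condorcet winner is the candidate closest to the median voter.
The median voter (position 15) is closest to E at 13.
Check: E vs B — voters closer to E: 6 of 7.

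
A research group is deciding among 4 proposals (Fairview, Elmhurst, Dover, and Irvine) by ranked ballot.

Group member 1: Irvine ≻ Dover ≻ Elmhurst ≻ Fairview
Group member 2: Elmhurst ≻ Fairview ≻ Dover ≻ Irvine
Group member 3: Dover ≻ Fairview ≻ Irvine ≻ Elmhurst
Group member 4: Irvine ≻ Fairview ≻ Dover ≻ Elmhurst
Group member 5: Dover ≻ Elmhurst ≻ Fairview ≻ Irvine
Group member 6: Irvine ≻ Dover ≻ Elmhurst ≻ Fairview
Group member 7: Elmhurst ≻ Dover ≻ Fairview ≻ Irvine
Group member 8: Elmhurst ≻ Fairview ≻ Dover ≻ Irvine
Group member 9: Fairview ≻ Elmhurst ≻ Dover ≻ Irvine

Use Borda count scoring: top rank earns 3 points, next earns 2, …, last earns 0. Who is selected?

Dover

Borda scores:
  Fairview: 0 + 2 + 2 + 2 + 1 + 0 + 1 + 2 + 3 = 13
  Elmhurst: 1 + 3 + 0 + 0 + 2 + 1 + 3 + 3 + 2 = 15
  Dover: 2 + 1 + 3 + 1 + 3 + 2 + 2 + 1 + 1 = 16
  Irvine: 3 + 0 + 1 + 3 + 0 + 3 + 0 + 0 + 0 = 10
Dover has the highest total.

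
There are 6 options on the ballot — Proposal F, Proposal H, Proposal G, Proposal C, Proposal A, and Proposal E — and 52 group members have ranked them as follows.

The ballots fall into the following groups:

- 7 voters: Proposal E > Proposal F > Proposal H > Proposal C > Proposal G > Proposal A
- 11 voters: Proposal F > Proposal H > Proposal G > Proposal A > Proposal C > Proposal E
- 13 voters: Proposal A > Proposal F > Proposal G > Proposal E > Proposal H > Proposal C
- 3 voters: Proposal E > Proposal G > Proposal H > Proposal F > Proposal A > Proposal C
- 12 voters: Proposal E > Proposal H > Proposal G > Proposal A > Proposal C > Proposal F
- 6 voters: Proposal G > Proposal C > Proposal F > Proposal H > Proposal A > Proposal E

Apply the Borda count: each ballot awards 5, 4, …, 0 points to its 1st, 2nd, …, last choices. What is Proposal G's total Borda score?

Borda scores:
  Proposal F: 7·4 + 11·5 + 13·4 + 3·2 + 12·0 + 6·3 = 159
  Proposal H: 7·3 + 11·4 + 13·1 + 3·3 + 12·4 + 6·2 = 147
  Proposal G: 7·1 + 11·3 + 13·3 + 3·4 + 12·3 + 6·5 = 157
  Proposal C: 7·2 + 11·1 + 13·0 + 3·0 + 12·1 + 6·4 = 61
  Proposal A: 7·0 + 11·2 + 13·5 + 3·1 + 12·2 + 6·1 = 120
  Proposal E: 7·5 + 11·0 + 13·2 + 3·5 + 12·5 + 6·0 = 136

157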